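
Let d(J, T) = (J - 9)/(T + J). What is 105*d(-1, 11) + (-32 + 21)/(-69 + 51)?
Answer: -1879/18 ≈ -104.39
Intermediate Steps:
d(J, T) = (-9 + J)/(J + T)
105*d(-1, 11) + (-32 + 21)/(-69 + 51) = 105*((-9 - 1)/(-1 + 11)) + (-32 + 21)/(-69 + 51) = 105*(-10/10) - 11/(-18) = 105*((⅒)*(-10)) - 11*(-1/18) = 105*(-1) + 11/18 = -105 + 11/18 = -1879/18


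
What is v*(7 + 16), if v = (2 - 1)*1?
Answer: 23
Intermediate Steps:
v = 1 (v = 1*1 = 1)
v*(7 + 16) = 1*(7 + 16) = 1*23 = 23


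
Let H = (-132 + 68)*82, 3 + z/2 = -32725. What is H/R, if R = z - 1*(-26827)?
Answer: 5248/38629 ≈ 0.13586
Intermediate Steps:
z = -65456 (z = -6 + 2*(-32725) = -6 - 65450 = -65456)
R = -38629 (R = -65456 - 1*(-26827) = -65456 + 26827 = -38629)
H = -5248 (H = -64*82 = -5248)
H/R = -5248/(-38629) = -5248*(-1/38629) = 5248/38629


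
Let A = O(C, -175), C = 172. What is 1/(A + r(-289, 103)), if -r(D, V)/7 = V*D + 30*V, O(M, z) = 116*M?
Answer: 1/206691 ≈ 4.8381e-6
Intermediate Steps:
A = 19952 (A = 116*172 = 19952)
r(D, V) = -210*V - 7*D*V (r(D, V) = -7*(V*D + 30*V) = -7*(D*V + 30*V) = -7*(30*V + D*V) = -210*V - 7*D*V)
1/(A + r(-289, 103)) = 1/(19952 - 7*103*(30 - 289)) = 1/(19952 - 7*103*(-259)) = 1/(19952 + 186739) = 1/206691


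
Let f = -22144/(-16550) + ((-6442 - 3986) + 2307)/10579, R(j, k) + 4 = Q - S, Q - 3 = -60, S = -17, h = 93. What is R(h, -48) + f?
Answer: -3801884487/87541225 ≈ -43.430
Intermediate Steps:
Q = -57 (Q = 3 - 60 = -57)
R(j, k) = -44 (R(j, k) = -4 + (-57 - 1*(-17)) = -4 + (-57 + 17) = -4 - 40 = -44)
f = 49929413/87541225 (f = -22144*(-1/16550) + (-10428 + 2307)*(1/10579) = 11072/8275 - 8121*1/10579 = 11072/8275 - 8121/10579 = 49929413/87541225 ≈ 0.57035)
R(h, -48) + f = -44 + 49929413/87541225 = -3801884487/87541225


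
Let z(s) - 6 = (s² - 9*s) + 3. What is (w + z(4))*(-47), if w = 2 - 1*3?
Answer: 564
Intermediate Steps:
z(s) = 9 + s² - 9*s (z(s) = 6 + ((s² - 9*s) + 3) = 6 + (3 + s² - 9*s) = 9 + s² - 9*s)
w = -1 (w = 2 - 3 = -1)
(w + z(4))*(-47) = (-1 + (9 + 4² - 9*4))*(-47) = (-1 + (9 + 16 - 36))*(-47) = (-1 - 11)*(-47) = -12*(-47) = 564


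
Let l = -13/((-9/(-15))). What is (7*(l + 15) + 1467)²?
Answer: 18156121/9 ≈ 2.0173e+6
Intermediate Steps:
l = -65/3 (l = -13/((-9*(-1/15))) = -13/⅗ = -13*5/3 = -65/3 ≈ -21.667)
(7*(l + 15) + 1467)² = (7*(-65/3 + 15) + 1467)² = (7*(-20/3) + 1467)² = (-140/3 + 1467)² = (4261/3)² = 18156121/9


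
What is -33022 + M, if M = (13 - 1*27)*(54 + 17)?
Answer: -34016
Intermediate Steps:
M = -994 (M = (13 - 27)*71 = -14*71 = -994)
-33022 + M = -33022 - 994 = -34016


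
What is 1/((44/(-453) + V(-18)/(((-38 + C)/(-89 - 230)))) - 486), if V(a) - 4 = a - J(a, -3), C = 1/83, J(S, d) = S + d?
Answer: -158701/67815371 ≈ -0.0023402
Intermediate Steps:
C = 1/83 ≈ 0.012048
V(a) = 7 (V(a) = 4 + (a - (a - 3)) = 4 + (a - (-3 + a)) = 4 + (a + (3 - a)) = 4 + 3 = 7)
1/((44/(-453) + V(-18)/(((-38 + C)/(-89 - 230)))) - 486) = 1/((44/(-453) + 7/(((-38 + 1/83)/(-89 - 230)))) - 486) = 1/((44*(-1/453) + 7/((-3153/83/(-319)))) - 486) = 1/((-44/453 + 7/((-3153/83*(-1/319)))) - 486) = 1/((-44/453 + 7/(3153/26477)) - 486) = 1/((-44/453 + 7*(26477/3153)) - 486) = 1/((-44/453 + 185339/3153) - 486) = 1/(9313315/158701 - 486) = 1/(-67815371/158701) = -158701/67815371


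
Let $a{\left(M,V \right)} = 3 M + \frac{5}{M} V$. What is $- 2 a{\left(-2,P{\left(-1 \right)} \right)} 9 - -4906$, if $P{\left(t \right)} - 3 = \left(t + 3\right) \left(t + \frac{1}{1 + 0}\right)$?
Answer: $5149$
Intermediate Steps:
$P{\left(t \right)} = 3 + \left(1 + t\right) \left(3 + t\right)$ ($P{\left(t \right)} = 3 + \left(t + 3\right) \left(t + \frac{1}{1 + 0}\right) = 3 + \left(3 + t\right) \left(t + 1^{-1}\right) = 3 + \left(3 + t\right) \left(t + 1\right) = 3 + \left(3 + t\right) \left(1 + t\right) = 3 + \left(1 + t\right) \left(3 + t\right)$)
$a{\left(M,V \right)} = 3 M + \frac{5 V}{M}$
$- 2 a{\left(-2,P{\left(-1 \right)} \right)} 9 - -4906 = - 2 \left(3 \left(-2\right) + \frac{5 \left(6 + \left(-1\right)^{2} + 4 \left(-1\right)\right)}{-2}\right) 9 - -4906 = - 2 \left(-6 + 5 \left(6 + 1 - 4\right) \left(- \frac{1}{2}\right)\right) 9 + 4906 = - 2 \left(-6 + 5 \cdot 3 \left(- \frac{1}{2}\right)\right) 9 + 4906 = - 2 \left(-6 - \frac{15}{2}\right) 9 + 4906 = \left(-2\right) \left(- \frac{27}{2}\right) 9 + 4906 = 27 \cdot 9 + 4906 = 243 + 4906 = 5149$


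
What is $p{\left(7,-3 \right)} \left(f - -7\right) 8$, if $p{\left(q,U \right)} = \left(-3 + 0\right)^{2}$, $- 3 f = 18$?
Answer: $72$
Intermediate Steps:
$f = -6$ ($f = \left(- \frac{1}{3}\right) 18 = -6$)
$p{\left(q,U \right)} = 9$ ($p{\left(q,U \right)} = \left(-3\right)^{2} = 9$)
$p{\left(7,-3 \right)} \left(f - -7\right) 8 = 9 \left(-6 - -7\right) 8 = 9 \left(-6 + 7\right) 8 = 9 \cdot 1 \cdot 8 = 9 \cdot 8 = 72$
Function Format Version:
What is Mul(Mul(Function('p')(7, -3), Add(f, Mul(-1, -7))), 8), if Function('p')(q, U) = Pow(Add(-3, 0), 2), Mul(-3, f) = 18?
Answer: 72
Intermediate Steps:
f = -6 (f = Mul(Rational(-1, 3), 18) = -6)
Function('p')(q, U) = 9 (Function('p')(q, U) = Pow(-3, 2) = 9)
Mul(Mul(Function('p')(7, -3), Add(f, Mul(-1, -7))), 8) = Mul(Mul(9, Add(-6, Mul(-1, -7))), 8) = Mul(Mul(9, Add(-6, 7)), 8) = Mul(Mul(9, 1), 8) = Mul(9, 8) = 72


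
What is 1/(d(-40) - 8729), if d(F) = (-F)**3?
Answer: 1/55271 ≈ 1.8093e-5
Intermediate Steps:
d(F) = -F**3
1/(d(-40) - 8729) = 1/(-1*(-40)**3 - 8729) = 1/(-1*(-64000) - 8729) = 1/(64000 - 8729) = 1/55271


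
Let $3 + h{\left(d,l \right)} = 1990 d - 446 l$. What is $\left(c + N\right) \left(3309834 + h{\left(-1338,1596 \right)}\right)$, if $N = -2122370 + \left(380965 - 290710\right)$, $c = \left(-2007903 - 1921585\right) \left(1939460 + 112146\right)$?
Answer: $520830210879807015$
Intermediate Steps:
$h{\left(d,l \right)} = -3 - 446 l + 1990 d$ ($h{\left(d,l \right)} = -3 + \left(1990 d - 446 l\right) = -3 + \left(- 446 l + 1990 d\right) = -3 - 446 l + 1990 d$)
$c = -8061761157728$ ($c = \left(-3929488\right) 2051606 = -8061761157728$)
$N = -2032115$ ($N = -2122370 + 90255 = -2032115$)
$\left(c + N\right) \left(3309834 + h{\left(-1338,1596 \right)}\right) = \left(-8061761157728 - 2032115\right) \left(3309834 - 3374439\right) = - 8061763189843 \left(3309834 - 3374439\right) = \left(-8061763189843\right) \left(-64605\right) = 520830210879807015$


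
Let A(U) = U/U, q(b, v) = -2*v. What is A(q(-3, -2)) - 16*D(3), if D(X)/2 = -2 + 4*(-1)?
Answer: 193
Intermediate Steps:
D(X) = -12 (D(X) = 2*(-2 + 4*(-1)) = 2*(-2 - 4) = 2*(-6) = -12)
A(U) = 1
A(q(-3, -2)) - 16*D(3) = 1 - 16*(-12) = 1 + 192 = 193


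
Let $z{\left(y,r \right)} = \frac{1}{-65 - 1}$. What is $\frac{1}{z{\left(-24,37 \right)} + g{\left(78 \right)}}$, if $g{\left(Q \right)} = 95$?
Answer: $\frac{66}{6269} \approx 0.010528$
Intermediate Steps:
$z{\left(y,r \right)} = - \frac{1}{66}$ ($z{\left(y,r \right)} = \frac{1}{-66} = - \frac{1}{66}$)
$\frac{1}{z{\left(-24,37 \right)} + g{\left(78 \right)}} = \frac{1}{- \frac{1}{66} + 95} = \frac{1}{\frac{6269}{66}} = \frac{66}{6269}$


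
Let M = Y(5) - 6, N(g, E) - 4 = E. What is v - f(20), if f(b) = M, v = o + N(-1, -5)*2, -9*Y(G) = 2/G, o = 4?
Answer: 362/45 ≈ 8.0444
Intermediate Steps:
N(g, E) = 4 + E
Y(G) = -2/(9*G)
v = 2 (v = 4 + (4 - 5)*2 = 4 - 1*2 = 4 - 2 = 2)
M = -272/45 (M = -2/9/5 - 6 = -2/9*1/5 - 6 = -2/45 - 6 = -272/45 ≈ -6.0444)
f(b) = -272/45
v - f(20) = 2 - 1*(-272/45) = 2 + 272/45 = 362/45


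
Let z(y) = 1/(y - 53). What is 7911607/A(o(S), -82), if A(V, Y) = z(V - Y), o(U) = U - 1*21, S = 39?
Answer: 371845529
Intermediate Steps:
z(y) = 1/(-53 + y)
o(U) = -21 + U (o(U) = U - 21 = -21 + U)
A(V, Y) = 1/(-53 + V - Y) (A(V, Y) = 1/(-53 + (V - Y)) = 1/(-53 + V - Y))
7911607/A(o(S), -82) = 7911607/(1/(-53 + (-21 + 39) - 1*(-82))) = 7911607/(1/(-53 + 18 + 82)) = 7911607/(1/47) = 7911607*47 = 371845529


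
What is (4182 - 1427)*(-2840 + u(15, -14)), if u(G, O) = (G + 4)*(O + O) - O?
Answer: -9251290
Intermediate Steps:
u(G, O) = -O + 2*O*(4 + G) (u(G, O) = (4 + G)*(2*O) - O = 2*O*(4 + G) - O = -O + 2*O*(4 + G))
(4182 - 1427)*(-2840 + u(15, -14)) = (4182 - 1427)*(-2840 - 14*(7 + 2*15)) = 2755*(-2840 - 14*(7 + 30)) = 2755*(-2840 - 14*37) = 2755*(-2840 - 518) = 2755*(-3358) = -9251290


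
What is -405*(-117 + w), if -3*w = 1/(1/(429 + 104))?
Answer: 119340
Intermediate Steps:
w = -533/3 (w = -1/(3*(1/(429 + 104))) = -1/(3*(1/533)) = -1/(3*1/533) = -1/3*533 = -533/3 ≈ -177.67)
-405*(-117 + w) = -405*(-117 - 533/3) = -405*(-884/3) = 119340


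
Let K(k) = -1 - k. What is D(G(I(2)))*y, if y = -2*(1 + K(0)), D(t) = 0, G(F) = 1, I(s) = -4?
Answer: 0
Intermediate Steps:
y = 0 (y = -2*(1 + (-1 - 1*0)) = -2*(1 + (-1 + 0)) = -2*(1 - 1) = -2*0 = 0)
D(G(I(2)))*y = 0*0 = 0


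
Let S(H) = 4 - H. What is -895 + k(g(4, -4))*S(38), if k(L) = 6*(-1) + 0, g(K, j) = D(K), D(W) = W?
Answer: -691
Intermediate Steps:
g(K, j) = K
k(L) = -6 (k(L) = -6 + 0 = -6)
-895 + k(g(4, -4))*S(38) = -895 - 6*(4 - 1*38) = -895 - 6*(4 - 38) = -895 - 6*(-34) = -895 + 204 = -691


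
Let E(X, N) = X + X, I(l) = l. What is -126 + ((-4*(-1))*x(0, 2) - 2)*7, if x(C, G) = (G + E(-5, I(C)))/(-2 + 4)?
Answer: -252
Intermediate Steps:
E(X, N) = 2*X
x(C, G) = -5 + G/2 (x(C, G) = (G + 2*(-5))/(-2 + 4) = (G - 10)/2 = (-10 + G)*(1/2) = -5 + G/2)
-126 + ((-4*(-1))*x(0, 2) - 2)*7 = -126 + ((-4*(-1))*(-5 + (1/2)*2) - 2)*7 = -126 + (4*(-5 + 1) - 2)*7 = -126 + (4*(-4) - 2)*7 = -126 + (-16 - 2)*7 = -126 - 18*7 = -126 - 126 = -252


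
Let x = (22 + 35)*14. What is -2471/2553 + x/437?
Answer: 2191/2553 ≈ 0.85821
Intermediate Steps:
x = 798 (x = 57*14 = 798)
-2471/2553 + x/437 = -2471/2553 + 798/437 = -2471*1/2553 + 798*(1/437) = -2471/2553 + 42/23 = 2191/2553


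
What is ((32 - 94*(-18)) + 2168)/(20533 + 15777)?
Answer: 1946/18155 ≈ 0.10719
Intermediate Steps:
((32 - 94*(-18)) + 2168)/(20533 + 15777) = ((32 + 1692) + 2168)/36310 = (1724 + 2168)*(1/36310) = 3892*(1/36310) = 1946/18155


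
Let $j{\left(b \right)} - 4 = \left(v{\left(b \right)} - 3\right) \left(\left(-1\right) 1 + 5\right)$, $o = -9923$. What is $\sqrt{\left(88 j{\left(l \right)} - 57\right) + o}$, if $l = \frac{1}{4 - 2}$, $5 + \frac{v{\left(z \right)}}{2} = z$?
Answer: $2 i \sqrt{3463} \approx 117.69 i$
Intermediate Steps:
$v{\left(z \right)} = -10 + 2 z$
$l = \frac{1}{2} \approx 0.5$
$j{\left(b \right)} = -48 + 8 b$ ($j{\left(b \right)} = 4 + \left(\left(-10 + 2 b\right) - 3\right) \left(\left(-1\right) 1 + 5\right) = 4 + \left(-13 + 2 b\right) \left(-1 + 5\right) = 4 + \left(-13 + 2 b\right) 4 = 4 + \left(-52 + 8 b\right) = -48 + 8 b$)
$\sqrt{\left(88 j{\left(l \right)} - 57\right) + o} = \sqrt{\left(88 \left(-48 + 8 \cdot \frac{1}{2}\right) - 57\right) - 9923} = \sqrt{\left(88 \left(-48 + 4\right) - 57\right) - 9923} = \sqrt{\left(88 \left(-44\right) - 57\right) - 9923} = \sqrt{\left(-3872 - 57\right) - 9923} = \sqrt{-3929 - 9923} = \sqrt{-13852} = 2 i \sqrt{3463}$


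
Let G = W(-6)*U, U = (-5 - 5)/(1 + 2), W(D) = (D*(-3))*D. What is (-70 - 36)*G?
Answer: -38160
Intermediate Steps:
W(D) = -3*D² (W(D) = (-3*D)*D = -3*D²)
U = -10/3 ≈ -3.3333
G = 360 (G = -3*(-6)²*(-10/3) = -3*36*(-10/3) = -108*(-10/3) = 360)
(-70 - 36)*G = (-70 - 36)*360 = -106*360 = -38160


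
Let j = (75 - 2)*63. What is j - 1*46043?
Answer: -41444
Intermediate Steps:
j = 4599 (j = 73*63 = 4599)
j - 1*46043 = 4599 - 1*46043 = 4599 - 46043 = -41444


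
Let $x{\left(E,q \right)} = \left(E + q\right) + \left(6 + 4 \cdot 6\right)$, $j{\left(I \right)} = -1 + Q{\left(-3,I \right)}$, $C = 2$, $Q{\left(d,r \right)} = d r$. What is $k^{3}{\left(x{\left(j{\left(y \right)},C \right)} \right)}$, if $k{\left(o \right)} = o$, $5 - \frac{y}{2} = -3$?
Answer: $-4913$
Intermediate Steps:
$y = 16$ ($y = 10 - -6 = 10 + 6 = 16$)
$j{\left(I \right)} = -1 - 3 I$
$x{\left(E,q \right)} = 30 + E + q$ ($x{\left(E,q \right)} = \left(E + q\right) + \left(6 + 24\right) = \left(E + q\right) + 30 = 30 + E + q$)
$k^{3}{\left(x{\left(j{\left(y \right)},C \right)} \right)} = \left(30 - 49 + 2\right)^{3} = \left(-17\right)^{3} = -4913$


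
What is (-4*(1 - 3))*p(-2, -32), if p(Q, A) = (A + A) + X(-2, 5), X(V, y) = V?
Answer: -528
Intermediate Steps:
p(Q, A) = -2 + 2*A (p(Q, A) = (A + A) - 2 = 2*A - 2 = -2 + 2*A)
(-4*(1 - 3))*p(-2, -32) = (-4*(1 - 3))*(-2 + 2*(-32)) = (-4*(-2))*(-2 - 64) = 8*(-66) = -528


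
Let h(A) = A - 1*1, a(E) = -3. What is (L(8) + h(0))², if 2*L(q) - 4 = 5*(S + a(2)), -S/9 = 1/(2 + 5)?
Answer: 4624/49 ≈ 94.367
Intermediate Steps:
S = -9/7 (S = -9/(2 + 5) = -9/7 ≈ -1.2857)
h(A) = -1 + A (h(A) = A - 1 = -1 + A)
L(q) = -61/7 (L(q) = 2 + (5*(-9/7 - 3))/2 = 2 + (5*(-30/7))/2 = 2 + (½)*(-150/7) = 2 - 75/7 = -61/7)
(L(8) + h(0))² = (-61/7 + (-1 + 0))² = (-61/7 - 1)² = (-68/7)² = 4624/49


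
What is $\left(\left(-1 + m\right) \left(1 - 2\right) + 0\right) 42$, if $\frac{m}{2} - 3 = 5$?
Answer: $-630$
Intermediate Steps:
$m = 16$ ($m = 6 + 2 \cdot 5 = 6 + 10 = 16$)
$\left(\left(-1 + m\right) \left(1 - 2\right) + 0\right) 42 = \left(\left(-1 + 16\right) \left(1 - 2\right) + 0\right) 42 = \left(15 \left(-1\right) + 0\right) 42 = \left(-15 + 0\right) 42 = \left(-15\right) 42 = -630$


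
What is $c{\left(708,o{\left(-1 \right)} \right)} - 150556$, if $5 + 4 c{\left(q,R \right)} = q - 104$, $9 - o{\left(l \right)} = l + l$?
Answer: $- \frac{601625}{4} \approx -1.5041 \cdot 10^{5}$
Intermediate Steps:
$o{\left(l \right)} = 9 - 2 l$ ($o{\left(l \right)} = 9 - \left(l + l\right) = 9 - 2 l$)
$c{\left(q,R \right)} = - \frac{109}{4} + \frac{q}{4}$ ($c{\left(q,R \right)} = - \frac{5}{4} + \frac{q - 104}{4} = - \frac{5}{4} + \frac{-104 + q}{4} = - \frac{5}{4} + \left(-26 + \frac{q}{4}\right) = - \frac{109}{4} + \frac{q}{4}$)
$c{\left(708,o{\left(-1 \right)} \right)} - 150556 = \left(- \frac{109}{4} + \frac{1}{4} \cdot 708\right) - 150556 = \left(- \frac{109}{4} + 177\right) - 150556 = \frac{599}{4} - 150556 = - \frac{601625}{4}$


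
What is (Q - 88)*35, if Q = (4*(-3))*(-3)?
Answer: -1820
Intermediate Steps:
Q = 36 (Q = -12*(-3) = 36)
(Q - 88)*35 = (36 - 88)*35 = -52*35 = -1820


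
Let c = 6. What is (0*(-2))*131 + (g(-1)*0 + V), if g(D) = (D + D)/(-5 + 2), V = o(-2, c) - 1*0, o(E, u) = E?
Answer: -2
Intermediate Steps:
V = -2 (V = -2 - 1*0 = -2 + 0 = -2)
g(D) = -2*D/3 (g(D) = (2*D)/(-3) = (2*D)*(-1/3) = -2*D/3)
(0*(-2))*131 + (g(-1)*0 + V) = (0*(-2))*131 + (-2/3*(-1)*0 - 2) = 0*131 + ((2/3)*0 - 2) = 0 + (0 - 2) = 0 - 2 = -2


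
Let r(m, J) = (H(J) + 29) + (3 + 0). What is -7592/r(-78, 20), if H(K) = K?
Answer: -146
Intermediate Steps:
r(m, J) = 32 + J (r(m, J) = (J + 29) + (3 + 0) = (29 + J) + 3 = 32 + J)
-7592/r(-78, 20) = -7592/(32 + 20) = -7592/52 = -7592*1/52 = -146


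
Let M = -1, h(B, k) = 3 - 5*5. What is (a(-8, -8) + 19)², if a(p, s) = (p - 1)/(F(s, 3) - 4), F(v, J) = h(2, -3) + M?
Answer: 3364/9 ≈ 373.78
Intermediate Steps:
h(B, k) = -22 (h(B, k) = 3 - 25 = -22)
F(v, J) = -23 (F(v, J) = -22 - 1 = -23)
a(p, s) = 1/27 - p/27 (a(p, s) = (p - 1)/(-23 - 4) = (-1 + p)/(-27) = (-1 + p)*(-1/27) = 1/27 - p/27)
(a(-8, -8) + 19)² = ((1/27 - 1/27*(-8)) + 19)² = ((1/27 + 8/27) + 19)² = (⅓ + 19)² = (58/3)² = 3364/9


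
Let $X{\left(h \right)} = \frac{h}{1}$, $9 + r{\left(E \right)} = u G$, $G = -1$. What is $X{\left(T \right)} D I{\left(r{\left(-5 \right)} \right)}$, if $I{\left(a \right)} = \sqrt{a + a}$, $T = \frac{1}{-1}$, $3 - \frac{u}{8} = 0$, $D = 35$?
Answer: $- 35 i \sqrt{66} \approx - 284.34 i$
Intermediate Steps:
$u = 24$ ($u = 24 - 0 = 24 + 0 = 24$)
$r{\left(E \right)} = -33$ ($r{\left(E \right)} = -9 + 24 \left(-1\right) = -9 - 24 = -33$)
$T = -1$
$I{\left(a \right)} = \sqrt{2} \sqrt{a}$ ($I{\left(a \right)} = \sqrt{2 a} = \sqrt{2} \sqrt{a}$)
$X{\left(h \right)} = h$ ($X{\left(h \right)} = h 1 = h$)
$X{\left(T \right)} D I{\left(r{\left(-5 \right)} \right)} = \left(-1\right) 35 \sqrt{2} \sqrt{-33} = - 35 \sqrt{2} i \sqrt{33} = - 35 i \sqrt{66}$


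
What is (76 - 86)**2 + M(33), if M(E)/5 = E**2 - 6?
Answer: 5515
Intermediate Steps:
M(E) = -30 + 5*E**2 (M(E) = 5*(E**2 - 6) = 5*(-6 + E**2) = -30 + 5*E**2)
(76 - 86)**2 + M(33) = (76 - 86)**2 + (-30 + 5*33**2) = (-10)**2 + (-30 + 5*1089) = 100 + (-30 + 5445) = 100 + 5415 = 5515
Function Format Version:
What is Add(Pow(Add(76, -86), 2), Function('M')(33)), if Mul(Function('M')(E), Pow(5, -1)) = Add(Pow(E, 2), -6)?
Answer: 5515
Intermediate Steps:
Function('M')(E) = Add(-30, Mul(5, Pow(E, 2))) (Function('M')(E) = Mul(5, Add(Pow(E, 2), -6)) = Mul(5, Add(-6, Pow(E, 2))) = Add(-30, Mul(5, Pow(E, 2))))
Add(Pow(Add(76, -86), 2), Function('M')(33)) = Add(Pow(Add(76, -86), 2), Add(-30, Mul(5, Pow(33, 2)))) = Add(Pow(-10, 2), Add(-30, Mul(5, 1089))) = Add(100, Add(-30, 5445)) = Add(100, 5415) = 5515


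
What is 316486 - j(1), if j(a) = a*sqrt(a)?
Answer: 316485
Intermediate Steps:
j(a) = a**(3/2)
316486 - j(1) = 316486 - 1**(3/2) = 316486 - 1*1 = 316486 - 1 = 316485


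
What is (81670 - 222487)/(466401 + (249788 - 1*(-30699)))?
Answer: -140817/746888 ≈ -0.18854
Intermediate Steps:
(81670 - 222487)/(466401 + (249788 - 1*(-30699))) = -140817/(466401 + (249788 + 30699)) = -140817/(466401 + 280487) = -140817/746888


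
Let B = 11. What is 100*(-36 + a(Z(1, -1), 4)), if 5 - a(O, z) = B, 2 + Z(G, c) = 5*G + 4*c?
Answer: -4200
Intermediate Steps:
Z(G, c) = -2 + 4*c + 5*G (Z(G, c) = -2 + (5*G + 4*c) = -2 + (4*c + 5*G) = -2 + 4*c + 5*G)
a(O, z) = -6 (a(O, z) = 5 - 1*11 = 5 - 11 = -6)
100*(-36 + a(Z(1, -1), 4)) = 100*(-36 - 6) = 100*(-42) = -4200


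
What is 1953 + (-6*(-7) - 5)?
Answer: 1990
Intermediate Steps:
1953 + (-6*(-7) - 5) = 1953 + (42 - 5) = 1953 + 37 = 1990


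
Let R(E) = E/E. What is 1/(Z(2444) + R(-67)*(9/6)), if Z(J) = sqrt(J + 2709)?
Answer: -6/20603 + 4*sqrt(5153)/20603 ≈ 0.013645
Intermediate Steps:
R(E) = 1
Z(J) = sqrt(2709 + J)
1/(Z(2444) + R(-67)*(9/6)) = 1/(sqrt(2709 + 2444) + 1*(9/6)) = 1/(sqrt(5153) + 1*(9*(1/6))) = 1/(sqrt(5153) + 1*(3/2)) = 1/(sqrt(5153) + 3/2) = 1/(3/2 + sqrt(5153))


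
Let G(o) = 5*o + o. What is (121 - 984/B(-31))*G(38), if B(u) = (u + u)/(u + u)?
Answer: -196764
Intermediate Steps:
B(u) = 1 (B(u) = (2*u)/((2*u)) = (2*u)*(1/(2*u)) = 1)
G(o) = 6*o
(121 - 984/B(-31))*G(38) = (121 - 984/1)*(6*38) = (121 - 984*1)*228 = (121 - 984)*228 = -863*228 = -196764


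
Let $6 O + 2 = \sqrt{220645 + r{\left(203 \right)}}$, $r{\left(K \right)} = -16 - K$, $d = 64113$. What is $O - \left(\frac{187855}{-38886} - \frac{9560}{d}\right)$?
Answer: $\frac{3861555023}{831032706} + \frac{\sqrt{220426}}{6} \approx 82.896$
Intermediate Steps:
$O = - \frac{1}{3} + \frac{\sqrt{220426}}{6}$ ($O = - \frac{1}{3} + \frac{\sqrt{220645 - 219}}{6} = - \frac{1}{3} + \frac{\sqrt{220426}}{6} \approx 77.916$)
$O - \left(\frac{187855}{-38886} - \frac{9560}{d}\right) = \left(- \frac{1}{3} + \frac{\sqrt{220426}}{6}\right) - \left(\frac{187855}{-38886} - \frac{9560}{64113}\right) = \left(- \frac{1}{3} + \frac{\sqrt{220426}}{6}\right) - \left(187855 \left(- \frac{1}{38886}\right) - \frac{9560}{64113}\right) = \left(- \frac{1}{3} + \frac{\sqrt{220426}}{6}\right) - \left(- \frac{187855}{38886} - \frac{9560}{64113}\right) = \left(- \frac{1}{3} + \frac{\sqrt{220426}}{6}\right) - - \frac{1379521975}{277010902} = \left(- \frac{1}{3} + \frac{\sqrt{220426}}{6}\right) + \frac{1379521975}{277010902} = \frac{3861555023}{831032706} + \frac{\sqrt{220426}}{6}$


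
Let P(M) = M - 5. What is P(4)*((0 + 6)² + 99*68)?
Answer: -6768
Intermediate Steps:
P(M) = -5 + M
P(4)*((0 + 6)² + 99*68) = (-5 + 4)*((0 + 6)² + 99*68) = -(6² + 6732) = -(36 + 6732) = -1*6768 = -6768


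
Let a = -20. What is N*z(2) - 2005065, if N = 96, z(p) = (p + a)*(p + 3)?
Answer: -2013705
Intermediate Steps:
z(p) = (-20 + p)*(3 + p) (z(p) = (p - 20)*(p + 3) = (-20 + p)*(3 + p))
N*z(2) - 2005065 = 96*(-60 + 2**2 - 17*2) - 2005065 = 96*(-60 + 4 - 34) - 2005065 = 96*(-90) - 2005065 = -8640 - 2005065 = -2013705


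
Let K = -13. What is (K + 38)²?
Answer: 625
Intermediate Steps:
(K + 38)² = (-13 + 38)² = 25² = 625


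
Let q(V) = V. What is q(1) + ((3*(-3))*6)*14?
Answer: -755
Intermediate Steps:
q(1) + ((3*(-3))*6)*14 = 1 + ((3*(-3))*6)*14 = 1 - 9*6*14 = 1 - 54*14 = 1 - 756 = -755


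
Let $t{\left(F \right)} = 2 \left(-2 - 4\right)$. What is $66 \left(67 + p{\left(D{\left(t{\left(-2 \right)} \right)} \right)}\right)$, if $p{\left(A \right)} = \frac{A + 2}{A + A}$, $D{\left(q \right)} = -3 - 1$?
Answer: $\frac{8877}{2} \approx 4438.5$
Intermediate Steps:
$t{\left(F \right)} = -12$ ($t{\left(F \right)} = 2 \left(-6\right) = -12$)
$D{\left(q \right)} = -4$ ($D{\left(q \right)} = -3 - 1 = -4$)
$p{\left(A \right)} = \frac{2 + A}{2 A}$
$66 \left(67 + p{\left(D{\left(t{\left(-2 \right)} \right)} \right)}\right) = 66 \left(67 + \frac{2 - 4}{2 \left(-4\right)}\right) = 66 \left(67 + \frac{1}{2} \left(- \frac{1}{4}\right) \left(-2\right)\right) = 66 \left(67 + \frac{1}{4}\right) = 66 \cdot \frac{269}{4} = \frac{8877}{2}$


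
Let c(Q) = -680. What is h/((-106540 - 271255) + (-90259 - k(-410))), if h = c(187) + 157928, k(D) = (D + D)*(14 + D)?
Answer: -2912/14681 ≈ -0.19835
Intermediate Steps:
k(D) = 2*D*(14 + D) (k(D) = (2*D)*(14 + D) = 2*D*(14 + D))
h = 157248 (h = -680 + 157928 = 157248)
h/((-106540 - 271255) + (-90259 - k(-410))) = 157248/((-106540 - 271255) + (-90259 - 2*(-410)*(14 - 410))) = 157248/(-377795 + (-90259 - 2*(-410)*(-396))) = 157248/(-377795 + (-90259 - 1*324720)) = 157248/(-377795 + (-90259 - 324720)) = 157248/(-377795 - 414979) = 157248/(-792774) = 157248*(-1/792774) = -2912/14681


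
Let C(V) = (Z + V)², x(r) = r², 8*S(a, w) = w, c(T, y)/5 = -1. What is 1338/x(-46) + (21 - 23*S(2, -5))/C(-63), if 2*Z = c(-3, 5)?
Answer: 5815208/9078169 ≈ 0.64057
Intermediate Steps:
c(T, y) = -5 (c(T, y) = 5*(-1) = -5)
S(a, w) = w/8
Z = -5/2 (Z = (½)*(-5) = -5/2 ≈ -2.5000)
C(V) = (-5/2 + V)²
1338/x(-46) + (21 - 23*S(2, -5))/C(-63) = 1338/((-46)²) + (21 - 23*(-5)/8)/(((-5 + 2*(-63))²/4)) = 1338/2116 + (21 - 23*(-5/8))/(((-5 - 126)²/4)) = 1338*(1/2116) + (21 + 115/8)/(((¼)*(-131)²)) = 669/1058 + 283/(8*(((¼)*17161))) = 669/1058 + 283/(8*(17161/4)) = 669/1058 + (283/8)*(4/17161) = 669/1058 + 283/34322 = 5815208/9078169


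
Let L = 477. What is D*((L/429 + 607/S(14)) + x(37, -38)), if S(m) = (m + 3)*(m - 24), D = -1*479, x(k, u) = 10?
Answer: -87814591/24310 ≈ -3612.3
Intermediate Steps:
D = -479
S(m) = (-24 + m)*(3 + m) (S(m) = (3 + m)*(-24 + m) = (-24 + m)*(3 + m))
D*((L/429 + 607/S(14)) + x(37, -38)) = -479*((477/429 + 607/(-72 + 14**2 - 21*14)) + 10) = -479*((477*(1/429) + 607/(-72 + 196 - 294)) + 10) = -479*((159/143 + 607/(-170)) + 10) = -479*((159/143 + 607*(-1/170)) + 10) = -479*((159/143 - 607/170) + 10) = -479*(-59771/24310 + 10) = -479*183329/24310 = -87814591/24310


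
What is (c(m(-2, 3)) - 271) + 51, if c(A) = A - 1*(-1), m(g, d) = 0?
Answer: -219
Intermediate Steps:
c(A) = 1 + A (c(A) = A + 1 = 1 + A)
(c(m(-2, 3)) - 271) + 51 = ((1 + 0) - 271) + 51 = (1 - 271) + 51 = -270 + 51 = -219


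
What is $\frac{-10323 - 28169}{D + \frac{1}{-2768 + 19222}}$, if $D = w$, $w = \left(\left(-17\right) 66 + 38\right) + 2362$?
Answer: $- \frac{633347368}{21028213} \approx -30.119$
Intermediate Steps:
$w = 1278$ ($w = \left(-1122 + 38\right) + 2362 = -1084 + 2362 = 1278$)
$D = 1278$
$\frac{-10323 - 28169}{D + \frac{1}{-2768 + 19222}} = \frac{-10323 - 28169}{1278 + \frac{1}{-2768 + 19222}} = - \frac{38492}{1278 + \frac{1}{16454}} = - \frac{38492}{\frac{21028213}{16454}} = \left(-38492\right) \frac{16454}{21028213} = - \frac{633347368}{21028213}$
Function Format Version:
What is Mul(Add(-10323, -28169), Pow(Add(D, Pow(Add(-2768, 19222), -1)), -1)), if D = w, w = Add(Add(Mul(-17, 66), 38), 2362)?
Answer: Rational(-633347368, 21028213) ≈ -30.119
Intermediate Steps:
w = 1278 (w = Add(Add(-1122, 38), 2362) = Add(-1084, 2362) = 1278)
D = 1278
Mul(Add(-10323, -28169), Pow(Add(D, Pow(Add(-2768, 19222), -1)), -1)) = Mul(Add(-10323, -28169), Pow(Add(1278, Pow(Add(-2768, 19222), -1)), -1)) = Mul(-38492, Pow(Add(1278, Pow(16454, -1)), -1)) = Mul(-38492, Pow(Add(1278, Rational(1, 16454)), -1)) = Mul(-38492, Pow(Rational(21028213, 16454), -1)) = Mul(-38492, Rational(16454, 21028213)) = Rational(-633347368, 21028213)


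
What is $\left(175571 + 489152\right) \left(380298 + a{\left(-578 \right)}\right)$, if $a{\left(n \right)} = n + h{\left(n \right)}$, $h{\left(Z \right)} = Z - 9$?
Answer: $252018425159$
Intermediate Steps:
$h{\left(Z \right)} = -9 + Z$ ($h{\left(Z \right)} = Z - 9 = -9 + Z$)
$a{\left(n \right)} = -9 + 2 n$ ($a{\left(n \right)} = n + \left(-9 + n\right) = -9 + 2 n$)
$\left(175571 + 489152\right) \left(380298 + a{\left(-578 \right)}\right) = \left(175571 + 489152\right) \left(380298 + \left(-9 + 2 \left(-578\right)\right)\right) = 664723 \left(380298 - 1165\right) = 664723 \cdot 379133 = 252018425159$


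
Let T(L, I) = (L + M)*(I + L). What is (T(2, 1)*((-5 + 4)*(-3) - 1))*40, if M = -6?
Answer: -960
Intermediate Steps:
T(L, I) = (-6 + L)*(I + L) (T(L, I) = (L - 6)*(I + L) = (-6 + L)*(I + L))
(T(2, 1)*((-5 + 4)*(-3) - 1))*40 = ((2² - 6*1 - 6*2 + 1*2)*((-5 + 4)*(-3) - 1))*40 = ((4 - 6 - 12 + 2)*(-1*(-3) - 1))*40 = -12*(3 - 1)*40 = -12*2*40 = -24*40 = -960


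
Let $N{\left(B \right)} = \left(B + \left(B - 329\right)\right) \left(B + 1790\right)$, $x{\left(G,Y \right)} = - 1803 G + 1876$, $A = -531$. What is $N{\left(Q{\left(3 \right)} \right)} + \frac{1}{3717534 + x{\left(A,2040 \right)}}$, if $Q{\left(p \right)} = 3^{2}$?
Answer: $- \frac{2616619833666}{4676803} \approx -5.5949 \cdot 10^{5}$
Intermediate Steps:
$Q{\left(p \right)} = 9$
$x{\left(G,Y \right)} = 1876 - 1803 G$
$N{\left(B \right)} = \left(-329 + 2 B\right) \left(1790 + B\right)$ ($N{\left(B \right)} = \left(B + \left(-329 + B\right)\right) \left(1790 + B\right) = \left(-329 + 2 B\right) \left(1790 + B\right)$)
$N{\left(Q{\left(3 \right)} \right)} + \frac{1}{3717534 + x{\left(A,2040 \right)}} = \left(-588910 + 2 \cdot 9^{2} + 3251 \cdot 9\right) + \frac{1}{3717534 + \left(1876 - -957393\right)} = \left(-588910 + 2 \cdot 81 + 29259\right) + \frac{1}{3717534 + \left(1876 + 957393\right)} = \left(-588910 + 162 + 29259\right) + \frac{1}{3717534 + 959269} = -559489 + \frac{1}{4676803} = - \frac{2616619833666}{4676803}$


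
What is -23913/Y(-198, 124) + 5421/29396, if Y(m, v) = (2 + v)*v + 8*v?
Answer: -153217803/122110984 ≈ -1.2547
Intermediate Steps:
Y(m, v) = 8*v + v*(2 + v) (Y(m, v) = v*(2 + v) + 8*v = 8*v + v*(2 + v))
-23913/Y(-198, 124) + 5421/29396 = -23913*1/(124*(10 + 124)) + 5421/29396 = -23913/(124*134) + 5421*(1/29396) = -23913/16616 + 5421/29396 = -153217803/122110984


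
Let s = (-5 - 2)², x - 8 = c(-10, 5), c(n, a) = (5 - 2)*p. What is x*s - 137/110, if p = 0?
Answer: 42983/110 ≈ 390.75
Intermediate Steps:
c(n, a) = 0 (c(n, a) = (5 - 2)*0 = 3*0 = 0)
x = 8 (x = 8 + 0 = 8)
s = 49 (s = (-7)² = 49)
x*s - 137/110 = 8*49 - 137/110 = 392 - 137*1/110 = 392 - 137/110 = 42983/110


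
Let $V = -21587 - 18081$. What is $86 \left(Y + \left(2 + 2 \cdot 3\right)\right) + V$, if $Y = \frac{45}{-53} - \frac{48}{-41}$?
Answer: $- \frac{84643426}{2173} \approx -38952.0$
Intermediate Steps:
$Y = \frac{699}{2173}$ ($Y = 45 \left(- \frac{1}{53}\right) - - \frac{48}{41} = - \frac{45}{53} + \frac{48}{41} = \frac{699}{2173} \approx 0.32168$)
$V = -39668$ ($V = -21587 - 18081 = -39668$)
$86 \left(Y + \left(2 + 2 \cdot 3\right)\right) + V = 86 \left(\frac{699}{2173} + \left(2 + 2 \cdot 3\right)\right) - 39668 = 86 \left(\frac{699}{2173} + \left(2 + 6\right)\right) - 39668 = 86 \left(\frac{699}{2173} + 8\right) - 39668 = 86 \cdot \frac{18083}{2173} - 39668 = \frac{1555138}{2173} - 39668 = - \frac{84643426}{2173}$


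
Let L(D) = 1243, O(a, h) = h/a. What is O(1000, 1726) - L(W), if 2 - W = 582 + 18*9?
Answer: -620637/500 ≈ -1241.3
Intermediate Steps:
W = -742 (W = 2 - (582 + 18*9) = 2 - (582 + 162) = 2 - 1*744 = 2 - 744 = -742)
O(1000, 1726) - L(W) = 1726/1000 - 1*1243 = 1726*(1/1000) - 1243 = 863/500 - 1243 = -620637/500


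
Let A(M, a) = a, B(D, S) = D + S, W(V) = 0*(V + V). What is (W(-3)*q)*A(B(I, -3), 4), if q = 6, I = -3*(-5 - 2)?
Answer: 0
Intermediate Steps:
W(V) = 0 (W(V) = 0*(2*V) = 0)
I = 21 (I = -3*(-7) = 21)
(W(-3)*q)*A(B(I, -3), 4) = (0*6)*4 = 0*4 = 0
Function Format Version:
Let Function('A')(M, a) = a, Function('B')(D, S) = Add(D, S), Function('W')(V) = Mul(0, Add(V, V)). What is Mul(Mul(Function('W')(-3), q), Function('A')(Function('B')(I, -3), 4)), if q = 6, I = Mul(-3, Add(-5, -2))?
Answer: 0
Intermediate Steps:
Function('W')(V) = 0 (Function('W')(V) = Mul(0, Mul(2, V)) = 0)
I = 21 (I = Mul(-3, -7) = 21)
Mul(Mul(Function('W')(-3), q), Function('A')(Function('B')(I, -3), 4)) = Mul(Mul(0, 6), 4) = Mul(0, 4) = 0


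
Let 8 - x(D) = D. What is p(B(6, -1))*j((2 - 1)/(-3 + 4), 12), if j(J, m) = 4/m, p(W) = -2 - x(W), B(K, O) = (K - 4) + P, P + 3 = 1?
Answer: -10/3 ≈ -3.3333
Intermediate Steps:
P = -2 (P = -3 + 1 = -2)
B(K, O) = -6 + K (B(K, O) = (K - 4) - 2 = (-4 + K) - 2 = -6 + K)
x(D) = 8 - D
p(W) = -10 + W (p(W) = -2 - (8 - W) = -2 + (-8 + W) = -10 + W)
p(B(6, -1))*j((2 - 1)/(-3 + 4), 12) = (-10 + (-6 + 6))*(4/12) = (-10 + 0)*(4*(1/12)) = -10*⅓ = -10/3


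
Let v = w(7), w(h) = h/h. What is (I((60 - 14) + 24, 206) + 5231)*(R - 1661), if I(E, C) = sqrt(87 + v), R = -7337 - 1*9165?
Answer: -95010653 - 36326*sqrt(22) ≈ -9.5181e+7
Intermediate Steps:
w(h) = 1
v = 1
R = -16502 (R = -7337 - 9165 = -16502)
I(E, C) = 2*sqrt(22) (I(E, C) = sqrt(87 + 1) = sqrt(88) = 2*sqrt(22))
(I((60 - 14) + 24, 206) + 5231)*(R - 1661) = (2*sqrt(22) + 5231)*(-16502 - 1661) = (5231 + 2*sqrt(22))*(-18163) = -95010653 - 36326*sqrt(22)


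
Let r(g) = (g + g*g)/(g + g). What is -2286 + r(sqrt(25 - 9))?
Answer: -4567/2 ≈ -2283.5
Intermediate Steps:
r(g) = (g + g**2)/(2*g) (r(g) = (g + g**2)/((2*g)) = (g + g**2)*(1/(2*g)) = (g + g**2)/(2*g))
-2286 + r(sqrt(25 - 9)) = -2286 + (1/2 + sqrt(25 - 9)/2) = -2286 + (1/2 + sqrt(16)/2) = -2286 + (1/2 + (1/2)*4) = -2286 + (1/2 + 2) = -2286 + 5/2 = -4567/2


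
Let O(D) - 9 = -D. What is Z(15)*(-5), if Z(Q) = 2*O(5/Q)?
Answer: -260/3 ≈ -86.667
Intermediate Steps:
O(D) = 9 - D
Z(Q) = 18 - 10/Q (Z(Q) = 2*(9 - 5/Q) = 18 - 10/Q)
Z(15)*(-5) = (18 - 10/15)*(-5) = (18 - 10*1/15)*(-5) = (18 - 2/3)*(-5) = (52/3)*(-5) = -260/3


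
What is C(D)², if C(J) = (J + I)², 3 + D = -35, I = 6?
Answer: 1048576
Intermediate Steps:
D = -38 (D = -3 - 35 = -38)
C(J) = (6 + J)² (C(J) = (J + 6)² = (6 + J)²)
C(D)² = ((6 - 38)²)² = ((-32)²)² = 1024² = 1048576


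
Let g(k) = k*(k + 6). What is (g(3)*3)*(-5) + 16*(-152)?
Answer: -2837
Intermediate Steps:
g(k) = k*(6 + k)
(g(3)*3)*(-5) + 16*(-152) = ((3*(6 + 3))*3)*(-5) + 16*(-152) = ((3*9)*3)*(-5) - 2432 = (27*3)*(-5) - 2432 = 81*(-5) - 2432 = -405 - 2432 = -2837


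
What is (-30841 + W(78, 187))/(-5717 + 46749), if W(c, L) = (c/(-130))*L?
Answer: -77383/102580 ≈ -0.75437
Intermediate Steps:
W(c, L) = -L*c/130 (W(c, L) = (c*(-1/130))*L = (-c/130)*L = -L*c/130)
(-30841 + W(78, 187))/(-5717 + 46749) = (-30841 - 1/130*187*78)/(-5717 + 46749) = (-30841 - 561/5)/41032 = -154766/5*1/41032 = -77383/102580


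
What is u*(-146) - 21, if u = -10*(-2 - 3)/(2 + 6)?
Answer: -1867/2 ≈ -933.50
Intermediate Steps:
u = 25/4 (u = -(-50)/8 = -10*(-5/8) = 25/4 ≈ 6.2500)
u*(-146) - 21 = (25/4)*(-146) - 21 = -1825/2 - 21 = -1867/2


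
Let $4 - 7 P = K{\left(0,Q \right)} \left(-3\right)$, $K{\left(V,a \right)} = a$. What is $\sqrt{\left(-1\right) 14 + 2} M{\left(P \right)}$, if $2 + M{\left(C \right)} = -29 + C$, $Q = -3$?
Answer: $- \frac{444 i \sqrt{3}}{7} \approx - 109.86 i$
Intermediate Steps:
$P = - \frac{5}{7}$ ($P = \frac{4}{7} - \frac{\left(-3\right) \left(-3\right)}{7} = \frac{4}{7} - \frac{9}{7} = - \frac{5}{7} \approx -0.71429$)
$M{\left(C \right)} = -31 + C$ ($M{\left(C \right)} = -2 + \left(-29 + C\right) = -31 + C$)
$\sqrt{\left(-1\right) 14 + 2} M{\left(P \right)} = \sqrt{\left(-1\right) 14 + 2} \left(-31 - \frac{5}{7}\right) = \sqrt{-14 + 2} \left(- \frac{222}{7}\right) = \sqrt{-12} \left(- \frac{222}{7}\right) = 2 i \sqrt{3} \left(- \frac{222}{7}\right) = - \frac{444 i \sqrt{3}}{7}$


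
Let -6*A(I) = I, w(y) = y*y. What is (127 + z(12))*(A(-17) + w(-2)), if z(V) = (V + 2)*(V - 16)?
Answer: 2911/6 ≈ 485.17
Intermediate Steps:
w(y) = y²
A(I) = -I/6
z(V) = (-16 + V)*(2 + V) (z(V) = (2 + V)*(-16 + V) = (-16 + V)*(2 + V))
(127 + z(12))*(A(-17) + w(-2)) = (127 + (-32 + 12² - 14*12))*(-⅙*(-17) + (-2)²) = (127 + (-32 + 144 - 168))*(17/6 + 4) = (127 - 56)*(41/6) = 71*(41/6) = 2911/6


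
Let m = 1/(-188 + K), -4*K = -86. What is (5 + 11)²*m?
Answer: -512/333 ≈ -1.5375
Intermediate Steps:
K = 43/2 (K = -¼*(-86) = 43/2 ≈ 21.500)
m = -2/333 (m = 1/(-188 + 43/2) = 1/(-333/2) = -2/333 ≈ -0.0060060)
(5 + 11)²*m = (5 + 11)²*(-2/333) = 16²*(-2/333) = 256*(-2/333) = -512/333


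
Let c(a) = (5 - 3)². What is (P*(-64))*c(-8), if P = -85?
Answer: 21760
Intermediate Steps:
c(a) = 4 (c(a) = 2² = 4)
(P*(-64))*c(-8) = -85*(-64)*4 = 5440*4 = 21760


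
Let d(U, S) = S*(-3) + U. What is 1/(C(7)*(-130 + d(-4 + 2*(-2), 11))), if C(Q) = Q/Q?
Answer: -1/171 ≈ -0.0058480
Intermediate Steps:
d(U, S) = U - 3*S (d(U, S) = -3*S + U = U - 3*S)
C(Q) = 1
1/(C(7)*(-130 + d(-4 + 2*(-2), 11))) = 1/(1*(-130 + ((-4 + 2*(-2)) - 3*11))) = 1/(1*(-130 + ((-4 - 4) - 33))) = 1/(1*(-130 + (-8 - 33))) = 1/(1*(-130 - 41)) = 1/(1*(-171)) = 1/(-171) = -1/171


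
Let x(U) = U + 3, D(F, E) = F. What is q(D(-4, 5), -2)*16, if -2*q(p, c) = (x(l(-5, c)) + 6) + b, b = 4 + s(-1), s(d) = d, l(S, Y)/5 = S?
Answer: 104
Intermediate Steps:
l(S, Y) = 5*S
b = 3 (b = 4 - 1 = 3)
x(U) = 3 + U
q(p, c) = 13/2 (q(p, c) = -(((3 + 5*(-5)) + 6) + 3)/2 = -(((3 - 25) + 6) + 3)/2 = -((-22 + 6) + 3)/2 = -(-16 + 3)/2 = -1/2*(-13) = 13/2)
q(D(-4, 5), -2)*16 = (13/2)*16 = 104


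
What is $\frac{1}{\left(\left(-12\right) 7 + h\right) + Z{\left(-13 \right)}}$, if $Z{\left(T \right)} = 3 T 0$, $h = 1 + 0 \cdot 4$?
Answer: $- \frac{1}{83} \approx -0.012048$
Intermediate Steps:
$h = 1$ ($h = 1 + 0 = 1$)
$Z{\left(T \right)} = 0$
$\frac{1}{\left(\left(-12\right) 7 + h\right) + Z{\left(-13 \right)}} = \frac{1}{\left(\left(-12\right) 7 + 1\right) + 0} = \frac{1}{\left(-84 + 1\right) + 0} = \frac{1}{-83 + 0} = \frac{1}{-83} = - \frac{1}{83}$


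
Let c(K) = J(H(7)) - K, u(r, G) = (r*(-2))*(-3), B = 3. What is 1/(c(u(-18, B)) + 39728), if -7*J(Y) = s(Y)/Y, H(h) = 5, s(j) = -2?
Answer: 35/1394262 ≈ 2.5103e-5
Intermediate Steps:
u(r, G) = 6*r (u(r, G) = -2*r*(-3) = 6*r)
J(Y) = 2/(7*Y) (J(Y) = -(-2)/(7*Y) = 2/(7*Y))
c(K) = 2/35 - K (c(K) = (2/7)/5 - K = (2/7)*(⅕) - K = 2/35 - K)
1/(c(u(-18, B)) + 39728) = 1/((2/35 - 6*(-18)) + 39728) = 1/((2/35 - 1*(-108)) + 39728) = 1/((2/35 + 108) + 39728) = 1/(3782/35 + 39728) = 1/(1394262/35) = 35/1394262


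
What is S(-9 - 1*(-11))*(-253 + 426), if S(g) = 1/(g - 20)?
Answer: -173/18 ≈ -9.6111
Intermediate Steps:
S(g) = 1/(-20 + g)
S(-9 - 1*(-11))*(-253 + 426) = (-253 + 426)/(-20 + (-9 - 1*(-11))) = 173/(-20 + (-9 + 11)) = 173/(-20 + 2) = 173/(-18) = -1/18*173 = -173/18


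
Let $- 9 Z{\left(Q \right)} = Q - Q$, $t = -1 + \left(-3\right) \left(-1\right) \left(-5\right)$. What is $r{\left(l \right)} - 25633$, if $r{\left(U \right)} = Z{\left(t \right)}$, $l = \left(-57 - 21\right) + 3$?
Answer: $-25633$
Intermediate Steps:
$t = -16$ ($t = -1 + 3 \left(-5\right) = -1 - 15 = -16$)
$l = -75$ ($l = -78 + 3 = -75$)
$Z{\left(Q \right)} = 0$ ($Z{\left(Q \right)} = - \frac{Q - Q}{9} = \left(- \frac{1}{9}\right) 0 = 0$)
$r{\left(U \right)} = 0$
$r{\left(l \right)} - 25633 = 0 - 25633 = -25633$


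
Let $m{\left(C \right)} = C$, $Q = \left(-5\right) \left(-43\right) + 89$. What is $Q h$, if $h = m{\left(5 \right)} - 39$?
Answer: $-10336$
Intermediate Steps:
$Q = 304$ ($Q = 215 + 89 = 304$)
$h = -34$ ($h = 5 - 39 = -34$)
$Q h = 304 \left(-34\right) = -10336$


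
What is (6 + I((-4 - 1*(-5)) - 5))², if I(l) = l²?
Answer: 484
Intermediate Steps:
(6 + I((-4 - 1*(-5)) - 5))² = (6 + ((-4 - 1*(-5)) - 5)²)² = (6 + ((-4 + 5) - 5)²)² = (6 + (1 - 5)²)² = (6 + (-4)²)² = (6 + 16)² = 22² = 484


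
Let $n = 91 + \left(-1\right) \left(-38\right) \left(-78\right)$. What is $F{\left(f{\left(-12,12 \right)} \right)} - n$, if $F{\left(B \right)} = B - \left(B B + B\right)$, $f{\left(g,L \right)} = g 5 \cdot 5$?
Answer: $-87127$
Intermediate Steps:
$f{\left(g,L \right)} = 25 g$ ($f{\left(g,L \right)} = 5 g 5 = 25 g$)
$n = -2873$ ($n = 91 + 38 \left(-78\right) = 91 - 2964 = -2873$)
$F{\left(B \right)} = - B^{2}$ ($F{\left(B \right)} = B - \left(B^{2} + B\right) = B - \left(B + B^{2}\right) = - B^{2}$)
$F{\left(f{\left(-12,12 \right)} \right)} - n = - \left(25 \left(-12\right)\right)^{2} - -2873 = - \left(-300\right)^{2} + 2873 = \left(-1\right) 90000 + 2873 = -90000 + 2873 = -87127$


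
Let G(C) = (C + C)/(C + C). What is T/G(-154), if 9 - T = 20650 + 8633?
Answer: -29274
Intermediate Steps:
G(C) = 1 (G(C) = (2*C)/((2*C)) = (2*C)*(1/(2*C)) = 1)
T = -29274 (T = 9 - (20650 + 8633) = 9 - 1*29283 = 9 - 29283 = -29274)
T/G(-154) = -29274/1 = -29274*1 = -29274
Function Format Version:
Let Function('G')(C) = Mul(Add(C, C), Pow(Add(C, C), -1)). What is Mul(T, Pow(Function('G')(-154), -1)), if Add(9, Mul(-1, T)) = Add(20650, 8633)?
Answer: -29274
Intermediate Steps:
Function('G')(C) = 1 (Function('G')(C) = Mul(Mul(2, C), Pow(Mul(2, C), -1)) = Mul(Mul(2, C), Mul(Rational(1, 2), Pow(C, -1))) = 1)
T = -29274 (T = Add(9, Mul(-1, Add(20650, 8633))) = Add(9, Mul(-1, 29283)) = Add(9, -29283) = -29274)
Mul(T, Pow(Function('G')(-154), -1)) = Mul(-29274, Pow(1, -1)) = Mul(-29274, 1) = -29274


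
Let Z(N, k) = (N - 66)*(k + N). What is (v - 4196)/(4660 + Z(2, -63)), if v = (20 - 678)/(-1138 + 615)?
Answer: -1096925/2239486 ≈ -0.48981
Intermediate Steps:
v = 658/523 (v = -658/(-523) = -658*(-1/523) = 658/523 ≈ 1.2581)
Z(N, k) = (-66 + N)*(N + k)
(v - 4196)/(4660 + Z(2, -63)) = (658/523 - 4196)/(4660 + (2² - 66*2 - 66*(-63) + 2*(-63))) = -2193850/(523*(4660 + (4 - 132 + 4158 - 126))) = -2193850/(523*(4660 + 3904)) = -2193850/523/8564 = -2193850/523*1/8564 = -1096925/2239486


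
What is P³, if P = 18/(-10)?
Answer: -729/125 ≈ -5.8320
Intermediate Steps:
P = -9/5 (P = 18*(-⅒) = -9/5 ≈ -1.8000)
P³ = (-9/5)³ = -729/125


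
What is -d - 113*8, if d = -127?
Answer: -777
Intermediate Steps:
-d - 113*8 = -1*(-127) - 113*8 = 127 - 904 = -777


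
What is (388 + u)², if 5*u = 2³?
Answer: 3794704/25 ≈ 1.5179e+5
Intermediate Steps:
u = 8/5 (u = (⅕)*2³ = (⅕)*8 = 8/5 ≈ 1.6000)
(388 + u)² = (388 + 8/5)² = (1948/5)² = 3794704/25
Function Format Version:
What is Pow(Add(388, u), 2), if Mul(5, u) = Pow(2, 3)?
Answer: Rational(3794704, 25) ≈ 1.5179e+5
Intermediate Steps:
u = Rational(8, 5) (u = Mul(Rational(1, 5), Pow(2, 3)) = Mul(Rational(1, 5), 8) = Rational(8, 5) ≈ 1.6000)
Pow(Add(388, u), 2) = Pow(Add(388, Rational(8, 5)), 2) = Pow(Rational(1948, 5), 2) = Rational(3794704, 25)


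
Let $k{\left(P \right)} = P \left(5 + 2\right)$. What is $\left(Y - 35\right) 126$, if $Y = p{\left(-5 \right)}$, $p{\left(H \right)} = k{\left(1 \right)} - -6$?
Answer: $-2772$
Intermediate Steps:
$k{\left(P \right)} = 7 P$ ($k{\left(P \right)} = P 7 = 7 P$)
$p{\left(H \right)} = 13$ ($p{\left(H \right)} = 7 \cdot 1 - -6 = 7 + 6 = 13$)
$Y = 13$
$\left(Y - 35\right) 126 = \left(13 - 35\right) 126 = \left(-22\right) 126 = -2772$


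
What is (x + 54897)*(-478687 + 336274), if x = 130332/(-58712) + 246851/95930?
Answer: -2752088396290013346/352015135 ≈ -7.8181e+9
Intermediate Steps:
x = 124397947/352015135 (x = 130332*(-1/58712) + 246851*(1/95930) = -32583/14678 + 246851/95930 = 124397947/352015135 ≈ 0.35339)
(x + 54897)*(-478687 + 336274) = (124397947/352015135 + 54897)*(-478687 + 336274) = (19324699264042/352015135)*(-142413) = -2752088396290013346/352015135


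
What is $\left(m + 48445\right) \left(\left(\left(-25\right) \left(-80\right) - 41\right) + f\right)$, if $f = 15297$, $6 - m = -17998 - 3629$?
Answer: $1209265968$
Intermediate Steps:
$m = 21633$ ($m = 6 - \left(-17998 - 3629\right) = 6 - -21627 = 6 + 21627 = 21633$)
$\left(m + 48445\right) \left(\left(\left(-25\right) \left(-80\right) - 41\right) + f\right) = \left(21633 + 48445\right) \left(\left(\left(-25\right) \left(-80\right) - 41\right) + 15297\right) = 70078 \left(\left(2000 - 41\right) + 15297\right) = 70078 \left(1959 + 15297\right) = 70078 \cdot 17256 = 1209265968$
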